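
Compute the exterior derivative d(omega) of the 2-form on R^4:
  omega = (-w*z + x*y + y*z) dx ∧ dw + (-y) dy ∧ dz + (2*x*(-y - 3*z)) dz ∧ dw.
d(omega) = (-x - z) dx ∧ dy ∧ dw + (w - 3*y - 6*z) dx ∧ dz ∧ dw + (-2*x) dy ∧ dz ∧ dw

For a 2-form omega = sum_{i<j} g_{ij} dx_i ∧ dx_j, the exterior derivative is
  d(omega) = sum_{i<j} d(g_{ij}) ∧ dx_i ∧ dx_j = sum_{i<j, k} (∂g_{ij}/∂x_k) dx_k ∧ dx_i ∧ dx_j.
Expand each term, using dx_k ∧ dx_i ∧ dx_j = sgn(permutation) dx_{(a)} ∧ dx_{(b)} ∧ dx_{(c)} with (a < b < c) sorted:
  d(-w*z + x*y + y*z) includes (∂/∂y)(-w*z + x*y + y*z) dy = (x + z) dy, which multiplied by dx ∧ dw gives (-x - z) dx ∧ dy ∧ dw
  d(-w*z + x*y + y*z) includes (∂/∂z)(-w*z + x*y + y*z) dz = (-w + y) dz, which multiplied by dx ∧ dw gives (w - y) dx ∧ dz ∧ dw
  d(2*x*(-y - 3*z)) includes (∂/∂x)(2*x*(-y - 3*z)) dx = (-2*y - 6*z) dx, which multiplied by dz ∧ dw gives (-2*y - 6*z) dx ∧ dz ∧ dw
  d(2*x*(-y - 3*z)) includes (∂/∂y)(2*x*(-y - 3*z)) dy = (-2*x) dy, which multiplied by dz ∧ dw gives (-2*x) dy ∧ dz ∧ dw
Collecting like 3-forms: d(omega) = (-x - z) dx ∧ dy ∧ dw + (w - 3*y - 6*z) dx ∧ dz ∧ dw + (-2*x) dy ∧ dz ∧ dw.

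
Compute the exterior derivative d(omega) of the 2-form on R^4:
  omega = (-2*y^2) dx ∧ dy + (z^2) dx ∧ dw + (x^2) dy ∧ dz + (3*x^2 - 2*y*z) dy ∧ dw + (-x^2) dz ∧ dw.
d(omega) = (-2*x - 2*z) dx ∧ dz ∧ dw + (2*x) dx ∧ dy ∧ dz + (6*x) dx ∧ dy ∧ dw + (2*y) dy ∧ dz ∧ dw

For a 2-form omega = sum_{i<j} g_{ij} dx_i ∧ dx_j, the exterior derivative is
  d(omega) = sum_{i<j} d(g_{ij}) ∧ dx_i ∧ dx_j = sum_{i<j, k} (∂g_{ij}/∂x_k) dx_k ∧ dx_i ∧ dx_j.
Expand each term, using dx_k ∧ dx_i ∧ dx_j = sgn(permutation) dx_{(a)} ∧ dx_{(b)} ∧ dx_{(c)} with (a < b < c) sorted:
  d(z^2) includes (∂/∂z)(z^2) dz = (2*z) dz, which multiplied by dx ∧ dw gives (-2*z) dx ∧ dz ∧ dw
  d(x^2) includes (∂/∂x)(x^2) dx = (2*x) dx, which multiplied by dy ∧ dz gives (2*x) dx ∧ dy ∧ dz
  d(3*x^2 - 2*y*z) includes (∂/∂x)(3*x^2 - 2*y*z) dx = (6*x) dx, which multiplied by dy ∧ dw gives (6*x) dx ∧ dy ∧ dw
  d(3*x^2 - 2*y*z) includes (∂/∂z)(3*x^2 - 2*y*z) dz = (-2*y) dz, which multiplied by dy ∧ dw gives (2*y) dy ∧ dz ∧ dw
  d(-x^2) includes (∂/∂x)(-x^2) dx = (-2*x) dx, which multiplied by dz ∧ dw gives (-2*x) dx ∧ dz ∧ dw
Collecting like 3-forms: d(omega) = (-2*x - 2*z) dx ∧ dz ∧ dw + (2*x) dx ∧ dy ∧ dz + (6*x) dx ∧ dy ∧ dw + (2*y) dy ∧ dz ∧ dw.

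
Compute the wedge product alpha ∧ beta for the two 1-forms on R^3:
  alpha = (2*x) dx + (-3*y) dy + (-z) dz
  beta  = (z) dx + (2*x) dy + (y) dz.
alpha ∧ beta = (4*x^2 + 3*y*z) dx ∧ dy + (2*x*y + z^2) dx ∧ dz + (2*x*z - 3*y^2) dy ∧ dz

Distribute the wedge, using dx_i ∧ dx_j = -dx_j ∧ dx_i and dx_i ∧ dx_i = 0. For each pair (i, j) with i < j, the coefficient of dx_i ∧ dx_j in alpha ∧ beta is (alpha_i * beta_j - alpha_j * beta_i). Collecting: alpha ∧ beta = (4*x^2 + 3*y*z) dx ∧ dy + (2*x*y + z^2) dx ∧ dz + (2*x*z - 3*y^2) dy ∧ dz.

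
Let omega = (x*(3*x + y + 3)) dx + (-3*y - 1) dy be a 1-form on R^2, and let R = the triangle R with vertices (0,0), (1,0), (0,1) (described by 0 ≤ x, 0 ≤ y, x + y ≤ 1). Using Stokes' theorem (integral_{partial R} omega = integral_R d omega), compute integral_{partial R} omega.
integral_(partial R) omega = -1/6

Stokes: integral_partial_R omega = integral_R d omega with d omega = (∂Q/∂x - ∂P/∂y) dx ∧ dy.
  ∂Q/∂x = 0
  ∂P/∂y = x
  integrand = ∂Q/∂x - ∂P/∂y = -x.
Integrating over R: integral_0^1 integral_0^{1-x} (-x) dy dx = -1/6.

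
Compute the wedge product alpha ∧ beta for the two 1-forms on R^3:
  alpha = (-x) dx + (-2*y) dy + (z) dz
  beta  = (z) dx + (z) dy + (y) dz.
alpha ∧ beta = (z*(-x + 2*y)) dx ∧ dy + (-x*y - z^2) dx ∧ dz + (-2*y^2 - z^2) dy ∧ dz

Distribute the wedge, using dx_i ∧ dx_j = -dx_j ∧ dx_i and dx_i ∧ dx_i = 0. For each pair (i, j) with i < j, the coefficient of dx_i ∧ dx_j in alpha ∧ beta is (alpha_i * beta_j - alpha_j * beta_i). Collecting: alpha ∧ beta = (z*(-x + 2*y)) dx ∧ dy + (-x*y - z^2) dx ∧ dz + (-2*y^2 - z^2) dy ∧ dz.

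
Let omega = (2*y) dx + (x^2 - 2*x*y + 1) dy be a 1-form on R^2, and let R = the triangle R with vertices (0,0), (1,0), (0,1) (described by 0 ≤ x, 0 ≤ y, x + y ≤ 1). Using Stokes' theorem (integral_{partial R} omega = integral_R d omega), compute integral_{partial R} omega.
integral_(partial R) omega = -1

Stokes: integral_partial_R omega = integral_R d omega with d omega = (∂Q/∂x - ∂P/∂y) dx ∧ dy.
  ∂Q/∂x = 2*x - 2*y
  ∂P/∂y = 2
  integrand = ∂Q/∂x - ∂P/∂y = 2*x - 2*y - 2.
Integrating over R: integral_0^1 integral_0^{1-x} (2*x - 2*y - 2) dy dx = -1.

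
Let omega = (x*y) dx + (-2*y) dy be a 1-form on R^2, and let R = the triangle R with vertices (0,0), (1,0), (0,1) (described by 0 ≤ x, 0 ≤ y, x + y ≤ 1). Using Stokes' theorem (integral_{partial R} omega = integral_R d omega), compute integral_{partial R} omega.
integral_(partial R) omega = -1/6

Stokes: integral_partial_R omega = integral_R d omega with d omega = (∂Q/∂x - ∂P/∂y) dx ∧ dy.
  ∂Q/∂x = 0
  ∂P/∂y = x
  integrand = ∂Q/∂x - ∂P/∂y = -x.
Integrating over R: integral_0^1 integral_0^{1-x} (-x) dy dx = -1/6.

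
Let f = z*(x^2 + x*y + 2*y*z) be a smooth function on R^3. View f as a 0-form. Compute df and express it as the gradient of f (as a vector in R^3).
df = (z*(2*x + y)) dx + (z*(x + 2*z)) dy + (x^2 + x*y + 4*y*z) dz; grad f = (z*(2*x + y), z*(x + 2*z), x^2 + x*y + 4*y*z)

For a 0-form f, d f = (∂f/∂x) dx + (∂f/∂y) dy + (∂f/∂z) dz. The components of the vector representation are exactly the entries of grad f in Cartesian coordinates:
  ∂f/∂x = z*(2*x + y)
  ∂f/∂y = z*(x + 2*z)
  ∂f/∂z = x^2 + x*y + 4*y*z.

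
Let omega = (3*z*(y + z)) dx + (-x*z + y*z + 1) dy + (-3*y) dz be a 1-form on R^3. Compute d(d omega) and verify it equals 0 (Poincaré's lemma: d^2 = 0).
d(d omega) = 0

Step 1: d omega = sum_{i<j} (∂f_j/∂x_i - ∂f_i/∂x_j) dx_i ∧ dx_j:
  coeff of dx ∧ dy: -4*z
  coeff of dx ∧ dz: -3*y - 6*z
  coeff of dy ∧ dz: x - y - 3
Step 2: Apply d again to each 2-form coefficient. The only possible 3-form in R^3 is dx ∧ dy ∧ dz, with coefficient
  ∂(coeff of dy∧dz)/∂x - ∂(coeff of dx∧dz)/∂y + ∂(coeff of dx∧dy)/∂z
  = ∂/∂x (x - y - 3) - ∂/∂y (-3*y - 6*z) + ∂/∂z (-4*z).
Each of these terms simplifies to sums of mixed partials that cancel in pairs. The result is 0 (by equality of mixed partials for smooth functions — Schwarz / Clairaut).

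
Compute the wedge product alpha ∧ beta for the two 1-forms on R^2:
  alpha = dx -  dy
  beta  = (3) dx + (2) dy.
alpha ∧ beta = (5) dx ∧ dy

Distribute the wedge, using dx_i ∧ dx_j = -dx_j ∧ dx_i and dx_i ∧ dx_i = 0. For each pair (i, j) with i < j, the coefficient of dx_i ∧ dx_j in alpha ∧ beta is (alpha_i * beta_j - alpha_j * beta_i). Collecting: alpha ∧ beta = (5) dx ∧ dy.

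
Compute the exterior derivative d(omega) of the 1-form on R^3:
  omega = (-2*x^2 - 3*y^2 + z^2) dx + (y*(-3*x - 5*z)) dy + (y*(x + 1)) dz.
d(omega) = (3*y) dx ∧ dy + (y - 2*z) dx ∧ dz + (x + 5*y + 1) dy ∧ dz

For a 1-form omega = sum_i f_i dx_i, the exterior derivative is
  d(omega) = sum_{i < j} (∂f_j/∂x_i - ∂f_i/∂x_j) dx_i ∧ dx_j.
  coefficient of dx ∧ dy: ∂f_2/∂x - ∂f_1/∂y = ∂(y*(-3*x - 5*z))/∂x - ∂(-2*x^2 - 3*y^2 + z^2)/∂y = 3*y
  coefficient of dx ∧ dz: ∂f_3/∂x - ∂f_1/∂z = ∂(y*(x + 1))/∂x - ∂(-2*x^2 - 3*y^2 + z^2)/∂z = y - 2*z
  coefficient of dy ∧ dz: ∂f_3/∂y - ∂f_2/∂z = ∂(y*(x + 1))/∂y - ∂(y*(-3*x - 5*z))/∂z = x + 5*y + 1
Assembling: d(omega) = (3*y) dx ∧ dy + (y - 2*z) dx ∧ dz + (x + 5*y + 1) dy ∧ dz.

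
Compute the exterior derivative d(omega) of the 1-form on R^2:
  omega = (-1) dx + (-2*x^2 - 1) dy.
d(omega) = (-4*x) dx ∧ dy

For a 1-form omega = sum_i f_i dx_i, the exterior derivative is
  d(omega) = sum_{i < j} (∂f_j/∂x_i - ∂f_i/∂x_j) dx_i ∧ dx_j.
  coefficient of dx ∧ dy: ∂f_2/∂x - ∂f_1/∂y = ∂(-2*x^2 - 1)/∂x - ∂(-1)/∂y = -4*x
Assembling: d(omega) = (-4*x) dx ∧ dy.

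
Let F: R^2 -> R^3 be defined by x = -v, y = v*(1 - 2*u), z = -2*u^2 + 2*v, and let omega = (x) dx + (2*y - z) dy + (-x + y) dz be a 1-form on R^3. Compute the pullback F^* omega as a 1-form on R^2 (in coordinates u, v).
F^* omega = (4*u*v*(u + 2*v - 2)) du + (-4*u^3 + 8*u^2*v + 2*u^2 - 8*u*v + 5*v) dv

Using F^*(f dg) = (f ∘ F) d(g ∘ F), substitute each coordinate x_i by F_i(u, v) in f_i, and replace dx_i by d F_i = (∂F_i/∂u) du + (∂F_i/∂v) dv.
  For the x component: f_1(F) = -v; d F_1 = (0) du + (-1) dv
  For the y component: f_2(F) = 2*u*(u - 2*v); d F_2 = (-2*v) du + (1 - 2*u) dv
  For the z component: f_3(F) = 2*v*(1 - u); d F_3 = (-4*u) du + (2) dv
Combining and collecting du, dv coefficients:
  coeff of du: 4*u*v*(u + 2*v - 2)
  coeff of dv: -4*u^3 + 8*u^2*v + 2*u^2 - 8*u*v + 5*v
F^* omega = (4*u*v*(u + 2*v - 2)) du + (-4*u^3 + 8*u^2*v + 2*u^2 - 8*u*v + 5*v) dv.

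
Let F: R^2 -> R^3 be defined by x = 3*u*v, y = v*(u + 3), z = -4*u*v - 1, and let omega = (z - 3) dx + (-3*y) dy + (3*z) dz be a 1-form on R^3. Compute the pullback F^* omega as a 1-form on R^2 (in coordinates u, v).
F^* omega = (v^2*(33*u - 9)) du + (3*v*(11*u^2 - 6*u - 9)) dv

Using F^*(f dg) = (f ∘ F) d(g ∘ F), substitute each coordinate x_i by F_i(u, v) in f_i, and replace dx_i by d F_i = (∂F_i/∂u) du + (∂F_i/∂v) dv.
  For the x component: f_1(F) = -4*u*v - 4; d F_1 = (3*v) du + (3*u) dv
  For the y component: f_2(F) = 3*v*(-u - 3); d F_2 = (v) du + (u + 3) dv
  For the z component: f_3(F) = -12*u*v - 3; d F_3 = (-4*v) du + (-4*u) dv
Combining and collecting du, dv coefficients:
  coeff of du: v^2*(33*u - 9)
  coeff of dv: 3*v*(11*u^2 - 6*u - 9)
F^* omega = (v^2*(33*u - 9)) du + (3*v*(11*u^2 - 6*u - 9)) dv.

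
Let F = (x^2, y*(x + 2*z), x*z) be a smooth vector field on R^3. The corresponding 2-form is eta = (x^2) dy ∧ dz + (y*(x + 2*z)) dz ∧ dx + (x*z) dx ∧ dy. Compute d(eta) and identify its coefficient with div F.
d(eta) = (4*x + 2*z) dx ∧ dy ∧ dz; div F = 4*x + 2*z

For a 2-form in R^3 of the form above, applying d gives a 3-form with coefficient ∂P/∂x + ∂Q/∂y + ∂R/∂z:
  ∂P/∂x = 2*x
  ∂Q/∂y = x + 2*z
  ∂R/∂z = x
Sum = 4*x + 2*z, which is exactly div F.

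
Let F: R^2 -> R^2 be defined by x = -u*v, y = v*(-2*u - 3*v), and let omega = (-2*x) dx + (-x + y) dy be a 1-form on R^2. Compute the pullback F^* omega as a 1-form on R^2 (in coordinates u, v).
F^* omega = (6*v^3) du + (v^2*(12*u + 18*v)) dv

Using F^*(f dg) = (f ∘ F) d(g ∘ F), substitute each coordinate x_i by F_i(u, v) in f_i, and replace dx_i by d F_i = (∂F_i/∂u) du + (∂F_i/∂v) dv.
  For the x component: f_1(F) = 2*u*v; d F_1 = (-v) du + (-u) dv
  For the y component: f_2(F) = v*(-u - 3*v); d F_2 = (-2*v) du + (-2*u - 6*v) dv
Combining and collecting du, dv coefficients:
  coeff of du: 6*v^3
  coeff of dv: v^2*(12*u + 18*v)
F^* omega = (6*v^3) du + (v^2*(12*u + 18*v)) dv.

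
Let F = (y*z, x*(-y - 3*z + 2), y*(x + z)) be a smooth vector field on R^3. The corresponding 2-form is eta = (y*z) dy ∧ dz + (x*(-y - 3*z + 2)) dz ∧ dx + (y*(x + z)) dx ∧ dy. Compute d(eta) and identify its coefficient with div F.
d(eta) = (-x + y) dx ∧ dy ∧ dz; div F = -x + y

For a 2-form in R^3 of the form above, applying d gives a 3-form with coefficient ∂P/∂x + ∂Q/∂y + ∂R/∂z:
  ∂P/∂x = 0
  ∂Q/∂y = -x
  ∂R/∂z = y
Sum = -x + y, which is exactly div F.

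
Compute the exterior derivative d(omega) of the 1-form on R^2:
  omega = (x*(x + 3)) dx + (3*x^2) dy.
d(omega) = (6*x) dx ∧ dy

For a 1-form omega = sum_i f_i dx_i, the exterior derivative is
  d(omega) = sum_{i < j} (∂f_j/∂x_i - ∂f_i/∂x_j) dx_i ∧ dx_j.
  coefficient of dx ∧ dy: ∂f_2/∂x - ∂f_1/∂y = ∂(3*x^2)/∂x - ∂(x*(x + 3))/∂y = 6*x
Assembling: d(omega) = (6*x) dx ∧ dy.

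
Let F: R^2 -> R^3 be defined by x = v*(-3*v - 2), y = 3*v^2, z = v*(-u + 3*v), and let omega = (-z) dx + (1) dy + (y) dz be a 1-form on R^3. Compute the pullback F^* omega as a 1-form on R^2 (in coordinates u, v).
F^* omega = (-3*v^3) du + (v*(-9*u*v - 2*u + 36*v^2 + 6*v + 6)) dv

Using F^*(f dg) = (f ∘ F) d(g ∘ F), substitute each coordinate x_i by F_i(u, v) in f_i, and replace dx_i by d F_i = (∂F_i/∂u) du + (∂F_i/∂v) dv.
  For the x component: f_1(F) = v*(u - 3*v); d F_1 = (0) du + (-6*v - 2) dv
  For the y component: f_2(F) = 1; d F_2 = (0) du + (6*v) dv
  For the z component: f_3(F) = 3*v^2; d F_3 = (-v) du + (-u + 6*v) dv
Combining and collecting du, dv coefficients:
  coeff of du: -3*v^3
  coeff of dv: v*(-9*u*v - 2*u + 36*v^2 + 6*v + 6)
F^* omega = (-3*v^3) du + (v*(-9*u*v - 2*u + 36*v^2 + 6*v + 6)) dv.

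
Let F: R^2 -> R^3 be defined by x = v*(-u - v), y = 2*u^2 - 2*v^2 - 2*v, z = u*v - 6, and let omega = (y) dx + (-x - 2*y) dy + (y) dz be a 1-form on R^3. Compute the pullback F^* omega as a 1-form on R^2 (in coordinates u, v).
F^* omega = (4*u*(-4*u^2 + u*v + 5*v^2 + 4*v)) du + (12*u^2*v + 8*u^2 - 4*u*v^2 - 2*u*v - 16*v^3 - 22*v^2 - 8*v) dv

Using F^*(f dg) = (f ∘ F) d(g ∘ F), substitute each coordinate x_i by F_i(u, v) in f_i, and replace dx_i by d F_i = (∂F_i/∂u) du + (∂F_i/∂v) dv.
  For the x component: f_1(F) = 2*u^2 - 2*v^2 - 2*v; d F_1 = (-v) du + (-u - 2*v) dv
  For the y component: f_2(F) = -4*u^2 + u*v + 5*v^2 + 4*v; d F_2 = (4*u) du + (-4*v - 2) dv
  For the z component: f_3(F) = 2*u^2 - 2*v^2 - 2*v; d F_3 = (v) du + (u) dv
Combining and collecting du, dv coefficients:
  coeff of du: 4*u*(-4*u^2 + u*v + 5*v^2 + 4*v)
  coeff of dv: 12*u^2*v + 8*u^2 - 4*u*v^2 - 2*u*v - 16*v^3 - 22*v^2 - 8*v
F^* omega = (4*u*(-4*u^2 + u*v + 5*v^2 + 4*v)) du + (12*u^2*v + 8*u^2 - 4*u*v^2 - 2*u*v - 16*v^3 - 22*v^2 - 8*v) dv.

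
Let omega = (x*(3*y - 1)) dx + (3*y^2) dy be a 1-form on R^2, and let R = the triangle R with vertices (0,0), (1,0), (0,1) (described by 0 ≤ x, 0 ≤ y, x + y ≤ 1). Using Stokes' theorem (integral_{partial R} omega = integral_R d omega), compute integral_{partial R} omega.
integral_(partial R) omega = -1/2

Stokes: integral_partial_R omega = integral_R d omega with d omega = (∂Q/∂x - ∂P/∂y) dx ∧ dy.
  ∂Q/∂x = 0
  ∂P/∂y = 3*x
  integrand = ∂Q/∂x - ∂P/∂y = -3*x.
Integrating over R: integral_0^1 integral_0^{1-x} (-3*x) dy dx = -1/2.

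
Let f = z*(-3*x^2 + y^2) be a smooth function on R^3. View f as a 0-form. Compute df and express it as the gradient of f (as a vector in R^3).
df = (-6*x*z) dx + (2*y*z) dy + (-3*x^2 + y^2) dz; grad f = (-6*x*z, 2*y*z, -3*x^2 + y^2)

For a 0-form f, d f = (∂f/∂x) dx + (∂f/∂y) dy + (∂f/∂z) dz. The components of the vector representation are exactly the entries of grad f in Cartesian coordinates:
  ∂f/∂x = -6*x*z
  ∂f/∂y = 2*y*z
  ∂f/∂z = -3*x^2 + y^2.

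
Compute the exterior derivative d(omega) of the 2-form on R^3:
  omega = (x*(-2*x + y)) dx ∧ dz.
d(omega) = (-x) dx ∧ dy ∧ dz

For a 2-form omega = sum_{i<j} g_{ij} dx_i ∧ dx_j, the exterior derivative is
  d(omega) = sum_{i<j} d(g_{ij}) ∧ dx_i ∧ dx_j = sum_{i<j, k} (∂g_{ij}/∂x_k) dx_k ∧ dx_i ∧ dx_j.
Expand each term, using dx_k ∧ dx_i ∧ dx_j = sgn(permutation) dx_{(a)} ∧ dx_{(b)} ∧ dx_{(c)} with (a < b < c) sorted:
  d(x*(-2*x + y)) includes (∂/∂y)(x*(-2*x + y)) dy = (x) dy, which multiplied by dx ∧ dz gives (-x) dx ∧ dy ∧ dz
Collecting like 3-forms: d(omega) = (-x) dx ∧ dy ∧ dz.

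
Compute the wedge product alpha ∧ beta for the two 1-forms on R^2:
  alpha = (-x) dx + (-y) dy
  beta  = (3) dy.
alpha ∧ beta = (-3*x) dx ∧ dy

Distribute the wedge, using dx_i ∧ dx_j = -dx_j ∧ dx_i and dx_i ∧ dx_i = 0. For each pair (i, j) with i < j, the coefficient of dx_i ∧ dx_j in alpha ∧ beta is (alpha_i * beta_j - alpha_j * beta_i). Collecting: alpha ∧ beta = (-3*x) dx ∧ dy.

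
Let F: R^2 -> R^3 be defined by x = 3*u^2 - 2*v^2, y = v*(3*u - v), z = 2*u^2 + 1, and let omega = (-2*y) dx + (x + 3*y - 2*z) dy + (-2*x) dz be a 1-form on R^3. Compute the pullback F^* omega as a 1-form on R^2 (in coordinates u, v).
F^* omega = (-24*u^3 - 39*u^2*v + 55*u*v^2 - 15*v^3 - 6*v) du + (-3*u^3 + 29*u^2*v - 9*u*v^2 - 6*u + 2*v^3 + 4*v) dv

Using F^*(f dg) = (f ∘ F) d(g ∘ F), substitute each coordinate x_i by F_i(u, v) in f_i, and replace dx_i by d F_i = (∂F_i/∂u) du + (∂F_i/∂v) dv.
  For the x component: f_1(F) = 2*v*(-3*u + v); d F_1 = (6*u) du + (-4*v) dv
  For the y component: f_2(F) = -u^2 + 9*u*v - 5*v^2 - 2; d F_2 = (3*v) du + (3*u - 2*v) dv
  For the z component: f_3(F) = -6*u^2 + 4*v^2; d F_3 = (4*u) du + (0) dv
Combining and collecting du, dv coefficients:
  coeff of du: -24*u^3 - 39*u^2*v + 55*u*v^2 - 15*v^3 - 6*v
  coeff of dv: -3*u^3 + 29*u^2*v - 9*u*v^2 - 6*u + 2*v^3 + 4*v
F^* omega = (-24*u^3 - 39*u^2*v + 55*u*v^2 - 15*v^3 - 6*v) du + (-3*u^3 + 29*u^2*v - 9*u*v^2 - 6*u + 2*v^3 + 4*v) dv.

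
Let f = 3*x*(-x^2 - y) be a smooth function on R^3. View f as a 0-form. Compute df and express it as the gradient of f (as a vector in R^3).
df = (-9*x^2 - 3*y) dx + (-3*x) dy + (0) dz; grad f = (-9*x^2 - 3*y, -3*x, 0)

For a 0-form f, d f = (∂f/∂x) dx + (∂f/∂y) dy + (∂f/∂z) dz. The components of the vector representation are exactly the entries of grad f in Cartesian coordinates:
  ∂f/∂x = -9*x^2 - 3*y
  ∂f/∂y = -3*x
  ∂f/∂z = 0.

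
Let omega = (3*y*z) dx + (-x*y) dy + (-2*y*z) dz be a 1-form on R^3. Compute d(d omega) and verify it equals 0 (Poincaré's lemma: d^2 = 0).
d(d omega) = 0

Step 1: d omega = sum_{i<j} (∂f_j/∂x_i - ∂f_i/∂x_j) dx_i ∧ dx_j:
  coeff of dx ∧ dy: -y - 3*z
  coeff of dx ∧ dz: -3*y
  coeff of dy ∧ dz: -2*z
Step 2: Apply d again to each 2-form coefficient. The only possible 3-form in R^3 is dx ∧ dy ∧ dz, with coefficient
  ∂(coeff of dy∧dz)/∂x - ∂(coeff of dx∧dz)/∂y + ∂(coeff of dx∧dy)/∂z
  = ∂/∂x (-2*z) - ∂/∂y (-3*y) + ∂/∂z (-y - 3*z).
Each of these terms simplifies to sums of mixed partials that cancel in pairs. The result is 0 (by equality of mixed partials for smooth functions — Schwarz / Clairaut).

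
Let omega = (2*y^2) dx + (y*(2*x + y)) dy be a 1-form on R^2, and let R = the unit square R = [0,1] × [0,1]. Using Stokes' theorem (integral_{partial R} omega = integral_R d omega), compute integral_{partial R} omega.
integral_(partial R) omega = -1

Stokes: integral_partial_R omega = integral_R d omega with d omega = (∂Q/∂x - ∂P/∂y) dx ∧ dy.
  ∂Q/∂x = 2*y
  ∂P/∂y = 4*y
  integrand = ∂Q/∂x - ∂P/∂y = -2*y.
Integrating over R: integral_0^1 integral_0^1 (-2*y) dx dy = -1.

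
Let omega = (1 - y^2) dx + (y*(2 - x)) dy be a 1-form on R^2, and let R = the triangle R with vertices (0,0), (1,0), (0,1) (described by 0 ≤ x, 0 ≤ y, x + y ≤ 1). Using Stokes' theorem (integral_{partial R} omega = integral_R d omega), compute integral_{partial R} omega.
integral_(partial R) omega = 1/6

Stokes: integral_partial_R omega = integral_R d omega with d omega = (∂Q/∂x - ∂P/∂y) dx ∧ dy.
  ∂Q/∂x = -y
  ∂P/∂y = -2*y
  integrand = ∂Q/∂x - ∂P/∂y = y.
Integrating over R: integral_0^1 integral_0^{1-x} (y) dy dx = 1/6.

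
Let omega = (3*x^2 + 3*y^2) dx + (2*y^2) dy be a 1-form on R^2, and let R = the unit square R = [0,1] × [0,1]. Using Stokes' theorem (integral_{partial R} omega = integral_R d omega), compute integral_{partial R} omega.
integral_(partial R) omega = -3

Stokes: integral_partial_R omega = integral_R d omega with d omega = (∂Q/∂x - ∂P/∂y) dx ∧ dy.
  ∂Q/∂x = 0
  ∂P/∂y = 6*y
  integrand = ∂Q/∂x - ∂P/∂y = -6*y.
Integrating over R: integral_0^1 integral_0^1 (-6*y) dx dy = -3.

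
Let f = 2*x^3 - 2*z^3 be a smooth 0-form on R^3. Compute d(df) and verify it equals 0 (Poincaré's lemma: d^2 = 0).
d(df) = 0

Step 1: df = sum_i (∂f/∂x_i) dx_i = (6*x^2) dx + (0) dy + (-6*z^2) dz.
Step 2: Apply d again. Using the 1-form formula, the coefficient of dx ∧ dy in d(df) is ∂^2 f/∂x ∂y - ∂^2 f/∂y ∂x = (0) - (0) = 0 (equality of mixed partials for smooth f).
Similarly for dx ∧ dz and dy ∧ dz — all coefficients vanish. So d(df) = 0.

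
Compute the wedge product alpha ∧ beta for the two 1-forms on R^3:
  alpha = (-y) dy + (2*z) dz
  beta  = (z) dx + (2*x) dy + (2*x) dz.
alpha ∧ beta = (y*z) dx ∧ dy + (-2*x*(y + 2*z)) dy ∧ dz + (-2*z^2) dx ∧ dz

Distribute the wedge, using dx_i ∧ dx_j = -dx_j ∧ dx_i and dx_i ∧ dx_i = 0. For each pair (i, j) with i < j, the coefficient of dx_i ∧ dx_j in alpha ∧ beta is (alpha_i * beta_j - alpha_j * beta_i). Collecting: alpha ∧ beta = (y*z) dx ∧ dy + (-2*x*(y + 2*z)) dy ∧ dz + (-2*z^2) dx ∧ dz.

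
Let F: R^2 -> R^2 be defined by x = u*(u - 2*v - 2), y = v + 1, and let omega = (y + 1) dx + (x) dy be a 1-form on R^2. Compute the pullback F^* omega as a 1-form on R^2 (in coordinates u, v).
F^* omega = (2*u*v + 4*u - 2*v^2 - 6*v - 4) du + (u*(u - 4*v - 6)) dv

Using F^*(f dg) = (f ∘ F) d(g ∘ F), substitute each coordinate x_i by F_i(u, v) in f_i, and replace dx_i by d F_i = (∂F_i/∂u) du + (∂F_i/∂v) dv.
  For the x component: f_1(F) = v + 2; d F_1 = (2*u - 2*v - 2) du + (-2*u) dv
  For the y component: f_2(F) = u*(u - 2*v - 2); d F_2 = (0) du + (1) dv
Combining and collecting du, dv coefficients:
  coeff of du: 2*u*v + 4*u - 2*v^2 - 6*v - 4
  coeff of dv: u*(u - 4*v - 6)
F^* omega = (2*u*v + 4*u - 2*v^2 - 6*v - 4) du + (u*(u - 4*v - 6)) dv.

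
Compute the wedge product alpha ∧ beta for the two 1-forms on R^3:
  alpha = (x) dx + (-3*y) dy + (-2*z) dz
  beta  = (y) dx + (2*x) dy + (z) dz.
alpha ∧ beta = (2*x^2 + 3*y^2) dx ∧ dy + (z*(x + 2*y)) dx ∧ dz + (z*(4*x - 3*y)) dy ∧ dz

Distribute the wedge, using dx_i ∧ dx_j = -dx_j ∧ dx_i and dx_i ∧ dx_i = 0. For each pair (i, j) with i < j, the coefficient of dx_i ∧ dx_j in alpha ∧ beta is (alpha_i * beta_j - alpha_j * beta_i). Collecting: alpha ∧ beta = (2*x^2 + 3*y^2) dx ∧ dy + (z*(x + 2*y)) dx ∧ dz + (z*(4*x - 3*y)) dy ∧ dz.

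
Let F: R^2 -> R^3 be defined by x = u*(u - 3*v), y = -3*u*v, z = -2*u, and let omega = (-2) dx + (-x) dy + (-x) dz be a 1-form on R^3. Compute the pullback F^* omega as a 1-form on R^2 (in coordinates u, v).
F^* omega = (3*u^2*v + 2*u^2 - 9*u*v^2 - 6*u*v - 4*u + 6*v) du + (3*u*(u^2 - 3*u*v + 2)) dv

Using F^*(f dg) = (f ∘ F) d(g ∘ F), substitute each coordinate x_i by F_i(u, v) in f_i, and replace dx_i by d F_i = (∂F_i/∂u) du + (∂F_i/∂v) dv.
  For the x component: f_1(F) = -2; d F_1 = (2*u - 3*v) du + (-3*u) dv
  For the y component: f_2(F) = u*(-u + 3*v); d F_2 = (-3*v) du + (-3*u) dv
  For the z component: f_3(F) = u*(-u + 3*v); d F_3 = (-2) du + (0) dv
Combining and collecting du, dv coefficients:
  coeff of du: 3*u^2*v + 2*u^2 - 9*u*v^2 - 6*u*v - 4*u + 6*v
  coeff of dv: 3*u*(u^2 - 3*u*v + 2)
F^* omega = (3*u^2*v + 2*u^2 - 9*u*v^2 - 6*u*v - 4*u + 6*v) du + (3*u*(u^2 - 3*u*v + 2)) dv.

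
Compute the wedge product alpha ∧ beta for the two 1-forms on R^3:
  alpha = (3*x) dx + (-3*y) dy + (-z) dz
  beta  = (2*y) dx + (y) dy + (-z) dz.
alpha ∧ beta = (3*y*(x + 2*y)) dx ∧ dy + (z*(-3*x + 2*y)) dx ∧ dz + (4*y*z) dy ∧ dz

Distribute the wedge, using dx_i ∧ dx_j = -dx_j ∧ dx_i and dx_i ∧ dx_i = 0. For each pair (i, j) with i < j, the coefficient of dx_i ∧ dx_j in alpha ∧ beta is (alpha_i * beta_j - alpha_j * beta_i). Collecting: alpha ∧ beta = (3*y*(x + 2*y)) dx ∧ dy + (z*(-3*x + 2*y)) dx ∧ dz + (4*y*z) dy ∧ dz.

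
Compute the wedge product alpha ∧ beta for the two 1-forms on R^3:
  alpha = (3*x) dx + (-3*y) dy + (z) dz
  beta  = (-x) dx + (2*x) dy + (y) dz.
alpha ∧ beta = (3*x*(2*x - y)) dx ∧ dy + (x*(3*y + z)) dx ∧ dz + (-2*x*z - 3*y^2) dy ∧ dz

Distribute the wedge, using dx_i ∧ dx_j = -dx_j ∧ dx_i and dx_i ∧ dx_i = 0. For each pair (i, j) with i < j, the coefficient of dx_i ∧ dx_j in alpha ∧ beta is (alpha_i * beta_j - alpha_j * beta_i). Collecting: alpha ∧ beta = (3*x*(2*x - y)) dx ∧ dy + (x*(3*y + z)) dx ∧ dz + (-2*x*z - 3*y^2) dy ∧ dz.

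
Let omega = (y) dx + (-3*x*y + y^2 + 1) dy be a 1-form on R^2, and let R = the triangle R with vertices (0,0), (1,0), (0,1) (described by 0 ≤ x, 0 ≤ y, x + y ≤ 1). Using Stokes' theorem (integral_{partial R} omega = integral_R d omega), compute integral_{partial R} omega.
integral_(partial R) omega = -1

Stokes: integral_partial_R omega = integral_R d omega with d omega = (∂Q/∂x - ∂P/∂y) dx ∧ dy.
  ∂Q/∂x = -3*y
  ∂P/∂y = 1
  integrand = ∂Q/∂x - ∂P/∂y = -3*y - 1.
Integrating over R: integral_0^1 integral_0^{1-x} (-3*y - 1) dy dx = -1.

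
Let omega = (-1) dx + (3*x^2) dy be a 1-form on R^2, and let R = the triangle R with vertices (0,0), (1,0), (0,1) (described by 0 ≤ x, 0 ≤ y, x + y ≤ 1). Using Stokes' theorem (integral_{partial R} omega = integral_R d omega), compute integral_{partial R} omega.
integral_(partial R) omega = 1

Stokes: integral_partial_R omega = integral_R d omega with d omega = (∂Q/∂x - ∂P/∂y) dx ∧ dy.
  ∂Q/∂x = 6*x
  ∂P/∂y = 0
  integrand = ∂Q/∂x - ∂P/∂y = 6*x.
Integrating over R: integral_0^1 integral_0^{1-x} (6*x) dy dx = 1.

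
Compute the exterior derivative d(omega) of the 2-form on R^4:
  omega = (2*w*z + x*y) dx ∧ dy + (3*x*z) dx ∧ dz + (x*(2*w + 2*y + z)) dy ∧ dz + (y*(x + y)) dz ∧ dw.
d(omega) = (4*w + 2*y + z) dx ∧ dy ∧ dz + (2*z) dx ∧ dy ∧ dw + (3*x + 2*y) dy ∧ dz ∧ dw + (y) dx ∧ dz ∧ dw

For a 2-form omega = sum_{i<j} g_{ij} dx_i ∧ dx_j, the exterior derivative is
  d(omega) = sum_{i<j} d(g_{ij}) ∧ dx_i ∧ dx_j = sum_{i<j, k} (∂g_{ij}/∂x_k) dx_k ∧ dx_i ∧ dx_j.
Expand each term, using dx_k ∧ dx_i ∧ dx_j = sgn(permutation) dx_{(a)} ∧ dx_{(b)} ∧ dx_{(c)} with (a < b < c) sorted:
  d(2*w*z + x*y) includes (∂/∂z)(2*w*z + x*y) dz = (2*w) dz, which multiplied by dx ∧ dy gives (2*w) dx ∧ dy ∧ dz
  d(2*w*z + x*y) includes (∂/∂w)(2*w*z + x*y) dw = (2*z) dw, which multiplied by dx ∧ dy gives (2*z) dx ∧ dy ∧ dw
  d(x*(2*w + 2*y + z)) includes (∂/∂x)(x*(2*w + 2*y + z)) dx = (2*w + 2*y + z) dx, which multiplied by dy ∧ dz gives (2*w + 2*y + z) dx ∧ dy ∧ dz
  d(x*(2*w + 2*y + z)) includes (∂/∂w)(x*(2*w + 2*y + z)) dw = (2*x) dw, which multiplied by dy ∧ dz gives (2*x) dy ∧ dz ∧ dw
  d(y*(x + y)) includes (∂/∂x)(y*(x + y)) dx = (y) dx, which multiplied by dz ∧ dw gives (y) dx ∧ dz ∧ dw
  d(y*(x + y)) includes (∂/∂y)(y*(x + y)) dy = (x + 2*y) dy, which multiplied by dz ∧ dw gives (x + 2*y) dy ∧ dz ∧ dw
Collecting like 3-forms: d(omega) = (4*w + 2*y + z) dx ∧ dy ∧ dz + (2*z) dx ∧ dy ∧ dw + (3*x + 2*y) dy ∧ dz ∧ dw + (y) dx ∧ dz ∧ dw.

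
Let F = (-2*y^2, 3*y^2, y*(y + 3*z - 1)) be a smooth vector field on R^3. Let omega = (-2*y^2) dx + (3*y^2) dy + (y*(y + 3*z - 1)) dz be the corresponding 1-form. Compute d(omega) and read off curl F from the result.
d(omega) = (2*y + 3*z - 1) dy ∧ dz + (0) dz ∧ dx + (4*y) dx ∧ dy; curl F = (2*y + 3*z - 1, 0, 4*y)

d omega = sum_{i<j} (∂f_j/∂x_i - ∂f_i/∂x_j) dx_i ∧ dx_j. Under the identification (dy ∧ dz, dz ∧ dx, dx ∧ dy) ↔ (e_x, e_y, e_z), the coefficients are exactly the components of curl F. Compute:
  ∂R/∂y - ∂Q/∂z = (2*y + 3*z - 1) - (0) = 2*y + 3*z - 1
  ∂P/∂z - ∂R/∂x = (0) - (0) = 0
  ∂Q/∂x - ∂P/∂y = (0) - (-4*y) = 4*y.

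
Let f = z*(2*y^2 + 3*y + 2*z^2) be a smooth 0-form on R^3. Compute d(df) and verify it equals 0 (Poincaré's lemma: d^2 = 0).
d(df) = 0

Step 1: df = sum_i (∂f/∂x_i) dx_i = (0) dx + (z*(4*y + 3)) dy + (2*y^2 + 3*y + 6*z^2) dz.
Step 2: Apply d again. Using the 1-form formula, the coefficient of dx ∧ dy in d(df) is ∂^2 f/∂x ∂y - ∂^2 f/∂y ∂x = (0) - (0) = 0 (equality of mixed partials for smooth f).
Similarly for dx ∧ dz and dy ∧ dz — all coefficients vanish. So d(df) = 0.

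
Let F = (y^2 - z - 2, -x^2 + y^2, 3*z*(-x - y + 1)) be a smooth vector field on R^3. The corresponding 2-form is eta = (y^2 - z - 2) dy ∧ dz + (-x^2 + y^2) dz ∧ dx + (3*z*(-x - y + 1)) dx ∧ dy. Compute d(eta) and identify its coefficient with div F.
d(eta) = (-3*x - y + 3) dx ∧ dy ∧ dz; div F = -3*x - y + 3

For a 2-form in R^3 of the form above, applying d gives a 3-form with coefficient ∂P/∂x + ∂Q/∂y + ∂R/∂z:
  ∂P/∂x = 0
  ∂Q/∂y = 2*y
  ∂R/∂z = -3*x - 3*y + 3
Sum = -3*x - y + 3, which is exactly div F.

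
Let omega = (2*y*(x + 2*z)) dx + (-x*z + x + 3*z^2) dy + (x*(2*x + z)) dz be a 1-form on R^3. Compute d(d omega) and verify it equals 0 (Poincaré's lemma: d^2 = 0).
d(d omega) = 0

Step 1: d omega = sum_{i<j} (∂f_j/∂x_i - ∂f_i/∂x_j) dx_i ∧ dx_j:
  coeff of dx ∧ dy: -2*x - 5*z + 1
  coeff of dx ∧ dz: 4*x - 4*y + z
  coeff of dy ∧ dz: x - 6*z
Step 2: Apply d again to each 2-form coefficient. The only possible 3-form in R^3 is dx ∧ dy ∧ dz, with coefficient
  ∂(coeff of dy∧dz)/∂x - ∂(coeff of dx∧dz)/∂y + ∂(coeff of dx∧dy)/∂z
  = ∂/∂x (x - 6*z) - ∂/∂y (4*x - 4*y + z) + ∂/∂z (-2*x - 5*z + 1).
Each of these terms simplifies to sums of mixed partials that cancel in pairs. The result is 0 (by equality of mixed partials for smooth functions — Schwarz / Clairaut).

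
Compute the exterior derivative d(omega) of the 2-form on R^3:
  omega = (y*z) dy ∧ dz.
d(omega) = 0

For a 2-form omega = sum_{i<j} g_{ij} dx_i ∧ dx_j, the exterior derivative is
  d(omega) = sum_{i<j} d(g_{ij}) ∧ dx_i ∧ dx_j = sum_{i<j, k} (∂g_{ij}/∂x_k) dx_k ∧ dx_i ∧ dx_j.
Expand each term, using dx_k ∧ dx_i ∧ dx_j = sgn(permutation) dx_{(a)} ∧ dx_{(b)} ∧ dx_{(c)} with (a < b < c) sorted:

Collecting like 3-forms: d(omega) = 0.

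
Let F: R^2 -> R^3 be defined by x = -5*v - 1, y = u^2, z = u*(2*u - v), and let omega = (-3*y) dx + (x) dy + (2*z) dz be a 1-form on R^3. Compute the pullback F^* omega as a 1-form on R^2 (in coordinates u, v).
F^* omega = (2*u*(8*u^2 - 6*u*v + v^2 - 5*v - 1)) du + (u^2*(-4*u + 2*v + 15)) dv

Using F^*(f dg) = (f ∘ F) d(g ∘ F), substitute each coordinate x_i by F_i(u, v) in f_i, and replace dx_i by d F_i = (∂F_i/∂u) du + (∂F_i/∂v) dv.
  For the x component: f_1(F) = -3*u^2; d F_1 = (0) du + (-5) dv
  For the y component: f_2(F) = -5*v - 1; d F_2 = (2*u) du + (0) dv
  For the z component: f_3(F) = 2*u*(2*u - v); d F_3 = (4*u - v) du + (-u) dv
Combining and collecting du, dv coefficients:
  coeff of du: 2*u*(8*u^2 - 6*u*v + v^2 - 5*v - 1)
  coeff of dv: u^2*(-4*u + 2*v + 15)
F^* omega = (2*u*(8*u^2 - 6*u*v + v^2 - 5*v - 1)) du + (u^2*(-4*u + 2*v + 15)) dv.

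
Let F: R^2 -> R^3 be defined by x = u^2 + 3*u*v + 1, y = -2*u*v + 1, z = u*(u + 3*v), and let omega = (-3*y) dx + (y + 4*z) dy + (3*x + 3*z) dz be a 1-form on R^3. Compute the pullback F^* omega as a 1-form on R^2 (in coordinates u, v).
F^* omega = (12*u^3 + 58*u^2*v + 52*u*v^2 - 2*v) du + (2*u*(5*u^2 + 26*u*v - 1)) dv

Using F^*(f dg) = (f ∘ F) d(g ∘ F), substitute each coordinate x_i by F_i(u, v) in f_i, and replace dx_i by d F_i = (∂F_i/∂u) du + (∂F_i/∂v) dv.
  For the x component: f_1(F) = 6*u*v - 3; d F_1 = (2*u + 3*v) du + (3*u) dv
  For the y component: f_2(F) = 4*u^2 + 10*u*v + 1; d F_2 = (-2*v) du + (-2*u) dv
  For the z component: f_3(F) = 6*u^2 + 18*u*v + 3; d F_3 = (2*u + 3*v) du + (3*u) dv
Combining and collecting du, dv coefficients:
  coeff of du: 12*u^3 + 58*u^2*v + 52*u*v^2 - 2*v
  coeff of dv: 2*u*(5*u^2 + 26*u*v - 1)
F^* omega = (12*u^3 + 58*u^2*v + 52*u*v^2 - 2*v) du + (2*u*(5*u^2 + 26*u*v - 1)) dv.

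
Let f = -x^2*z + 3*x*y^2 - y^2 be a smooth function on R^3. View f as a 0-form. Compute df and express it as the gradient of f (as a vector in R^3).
df = (-2*x*z + 3*y^2) dx + (2*y*(3*x - 1)) dy + (-x^2) dz; grad f = (-2*x*z + 3*y^2, 2*y*(3*x - 1), -x^2)

For a 0-form f, d f = (∂f/∂x) dx + (∂f/∂y) dy + (∂f/∂z) dz. The components of the vector representation are exactly the entries of grad f in Cartesian coordinates:
  ∂f/∂x = -2*x*z + 3*y^2
  ∂f/∂y = 2*y*(3*x - 1)
  ∂f/∂z = -x^2.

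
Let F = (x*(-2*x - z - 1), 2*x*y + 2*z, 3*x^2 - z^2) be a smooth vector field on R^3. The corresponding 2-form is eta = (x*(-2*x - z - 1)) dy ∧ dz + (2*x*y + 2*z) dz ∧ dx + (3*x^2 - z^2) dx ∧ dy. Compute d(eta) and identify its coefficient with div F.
d(eta) = (-2*x - 3*z - 1) dx ∧ dy ∧ dz; div F = -2*x - 3*z - 1

For a 2-form in R^3 of the form above, applying d gives a 3-form with coefficient ∂P/∂x + ∂Q/∂y + ∂R/∂z:
  ∂P/∂x = -4*x - z - 1
  ∂Q/∂y = 2*x
  ∂R/∂z = -2*z
Sum = -2*x - 3*z - 1, which is exactly div F.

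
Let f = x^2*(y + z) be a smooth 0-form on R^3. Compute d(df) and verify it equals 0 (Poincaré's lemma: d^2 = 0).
d(df) = 0

Step 1: df = sum_i (∂f/∂x_i) dx_i = (2*x*(y + z)) dx + (x^2) dy + (x^2) dz.
Step 2: Apply d again. Using the 1-form formula, the coefficient of dx ∧ dy in d(df) is ∂^2 f/∂x ∂y - ∂^2 f/∂y ∂x = (2*x) - (2*x) = 0 (equality of mixed partials for smooth f).
Similarly for dx ∧ dz and dy ∧ dz — all coefficients vanish. So d(df) = 0.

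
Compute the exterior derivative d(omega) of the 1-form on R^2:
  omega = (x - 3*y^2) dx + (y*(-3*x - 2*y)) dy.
d(omega) = (3*y) dx ∧ dy

For a 1-form omega = sum_i f_i dx_i, the exterior derivative is
  d(omega) = sum_{i < j} (∂f_j/∂x_i - ∂f_i/∂x_j) dx_i ∧ dx_j.
  coefficient of dx ∧ dy: ∂f_2/∂x - ∂f_1/∂y = ∂(y*(-3*x - 2*y))/∂x - ∂(x - 3*y^2)/∂y = 3*y
Assembling: d(omega) = (3*y) dx ∧ dy.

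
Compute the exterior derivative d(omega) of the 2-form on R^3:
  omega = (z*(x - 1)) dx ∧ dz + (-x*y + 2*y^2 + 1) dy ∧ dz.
d(omega) = (-y) dx ∧ dy ∧ dz

For a 2-form omega = sum_{i<j} g_{ij} dx_i ∧ dx_j, the exterior derivative is
  d(omega) = sum_{i<j} d(g_{ij}) ∧ dx_i ∧ dx_j = sum_{i<j, k} (∂g_{ij}/∂x_k) dx_k ∧ dx_i ∧ dx_j.
Expand each term, using dx_k ∧ dx_i ∧ dx_j = sgn(permutation) dx_{(a)} ∧ dx_{(b)} ∧ dx_{(c)} with (a < b < c) sorted:
  d(-x*y + 2*y^2 + 1) includes (∂/∂x)(-x*y + 2*y^2 + 1) dx = (-y) dx, which multiplied by dy ∧ dz gives (-y) dx ∧ dy ∧ dz
Collecting like 3-forms: d(omega) = (-y) dx ∧ dy ∧ dz.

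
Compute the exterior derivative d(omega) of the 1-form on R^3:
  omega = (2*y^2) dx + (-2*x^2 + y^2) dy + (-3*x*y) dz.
d(omega) = (-4*x - 4*y) dx ∧ dy + (-3*y) dx ∧ dz + (-3*x) dy ∧ dz

For a 1-form omega = sum_i f_i dx_i, the exterior derivative is
  d(omega) = sum_{i < j} (∂f_j/∂x_i - ∂f_i/∂x_j) dx_i ∧ dx_j.
  coefficient of dx ∧ dy: ∂f_2/∂x - ∂f_1/∂y = ∂(-2*x^2 + y^2)/∂x - ∂(2*y^2)/∂y = -4*x - 4*y
  coefficient of dx ∧ dz: ∂f_3/∂x - ∂f_1/∂z = ∂(-3*x*y)/∂x - ∂(2*y^2)/∂z = -3*y
  coefficient of dy ∧ dz: ∂f_3/∂y - ∂f_2/∂z = ∂(-3*x*y)/∂y - ∂(-2*x^2 + y^2)/∂z = -3*x
Assembling: d(omega) = (-4*x - 4*y) dx ∧ dy + (-3*y) dx ∧ dz + (-3*x) dy ∧ dz.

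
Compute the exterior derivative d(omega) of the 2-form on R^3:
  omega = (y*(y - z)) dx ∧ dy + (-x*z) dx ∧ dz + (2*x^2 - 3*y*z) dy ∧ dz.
d(omega) = (4*x - y) dx ∧ dy ∧ dz

For a 2-form omega = sum_{i<j} g_{ij} dx_i ∧ dx_j, the exterior derivative is
  d(omega) = sum_{i<j} d(g_{ij}) ∧ dx_i ∧ dx_j = sum_{i<j, k} (∂g_{ij}/∂x_k) dx_k ∧ dx_i ∧ dx_j.
Expand each term, using dx_k ∧ dx_i ∧ dx_j = sgn(permutation) dx_{(a)} ∧ dx_{(b)} ∧ dx_{(c)} with (a < b < c) sorted:
  d(y*(y - z)) includes (∂/∂z)(y*(y - z)) dz = (-y) dz, which multiplied by dx ∧ dy gives (-y) dx ∧ dy ∧ dz
  d(2*x^2 - 3*y*z) includes (∂/∂x)(2*x^2 - 3*y*z) dx = (4*x) dx, which multiplied by dy ∧ dz gives (4*x) dx ∧ dy ∧ dz
Collecting like 3-forms: d(omega) = (4*x - y) dx ∧ dy ∧ dz.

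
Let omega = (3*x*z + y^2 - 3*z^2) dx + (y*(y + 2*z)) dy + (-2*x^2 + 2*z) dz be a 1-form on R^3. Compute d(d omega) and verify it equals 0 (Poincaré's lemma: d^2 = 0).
d(d omega) = 0

Step 1: d omega = sum_{i<j} (∂f_j/∂x_i - ∂f_i/∂x_j) dx_i ∧ dx_j:
  coeff of dx ∧ dy: -2*y
  coeff of dx ∧ dz: -7*x + 6*z
  coeff of dy ∧ dz: -2*y
Step 2: Apply d again to each 2-form coefficient. The only possible 3-form in R^3 is dx ∧ dy ∧ dz, with coefficient
  ∂(coeff of dy∧dz)/∂x - ∂(coeff of dx∧dz)/∂y + ∂(coeff of dx∧dy)/∂z
  = ∂/∂x (-2*y) - ∂/∂y (-7*x + 6*z) + ∂/∂z (-2*y).
Each of these terms simplifies to sums of mixed partials that cancel in pairs. The result is 0 (by equality of mixed partials for smooth functions — Schwarz / Clairaut).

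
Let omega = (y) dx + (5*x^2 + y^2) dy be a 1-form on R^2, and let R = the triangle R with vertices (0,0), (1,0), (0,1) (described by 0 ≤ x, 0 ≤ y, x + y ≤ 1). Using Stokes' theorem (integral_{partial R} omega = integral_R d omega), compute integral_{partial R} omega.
integral_(partial R) omega = 7/6

Stokes: integral_partial_R omega = integral_R d omega with d omega = (∂Q/∂x - ∂P/∂y) dx ∧ dy.
  ∂Q/∂x = 10*x
  ∂P/∂y = 1
  integrand = ∂Q/∂x - ∂P/∂y = 10*x - 1.
Integrating over R: integral_0^1 integral_0^{1-x} (10*x - 1) dy dx = 7/6.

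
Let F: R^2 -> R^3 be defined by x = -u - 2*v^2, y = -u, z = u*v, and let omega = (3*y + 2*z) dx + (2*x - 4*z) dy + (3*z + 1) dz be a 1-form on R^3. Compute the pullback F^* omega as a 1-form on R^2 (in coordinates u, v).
F^* omega = (3*u*v^2 + 2*u*v + 5*u + 4*v^2 + v) du + (u*(3*u*v - 8*v^2 + 12*v + 1)) dv

Using F^*(f dg) = (f ∘ F) d(g ∘ F), substitute each coordinate x_i by F_i(u, v) in f_i, and replace dx_i by d F_i = (∂F_i/∂u) du + (∂F_i/∂v) dv.
  For the x component: f_1(F) = u*(2*v - 3); d F_1 = (-1) du + (-4*v) dv
  For the y component: f_2(F) = -4*u*v - 2*u - 4*v^2; d F_2 = (-1) du + (0) dv
  For the z component: f_3(F) = 3*u*v + 1; d F_3 = (v) du + (u) dv
Combining and collecting du, dv coefficients:
  coeff of du: 3*u*v^2 + 2*u*v + 5*u + 4*v^2 + v
  coeff of dv: u*(3*u*v - 8*v^2 + 12*v + 1)
F^* omega = (3*u*v^2 + 2*u*v + 5*u + 4*v^2 + v) du + (u*(3*u*v - 8*v^2 + 12*v + 1)) dv.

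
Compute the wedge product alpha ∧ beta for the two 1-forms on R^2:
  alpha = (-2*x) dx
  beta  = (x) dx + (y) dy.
alpha ∧ beta = (-2*x*y) dx ∧ dy

Distribute the wedge, using dx_i ∧ dx_j = -dx_j ∧ dx_i and dx_i ∧ dx_i = 0. For each pair (i, j) with i < j, the coefficient of dx_i ∧ dx_j in alpha ∧ beta is (alpha_i * beta_j - alpha_j * beta_i). Collecting: alpha ∧ beta = (-2*x*y) dx ∧ dy.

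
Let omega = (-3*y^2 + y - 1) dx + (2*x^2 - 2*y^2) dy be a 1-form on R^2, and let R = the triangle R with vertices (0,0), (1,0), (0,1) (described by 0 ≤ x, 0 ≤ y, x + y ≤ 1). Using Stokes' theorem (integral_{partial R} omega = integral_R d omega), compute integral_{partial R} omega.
integral_(partial R) omega = 7/6

Stokes: integral_partial_R omega = integral_R d omega with d omega = (∂Q/∂x - ∂P/∂y) dx ∧ dy.
  ∂Q/∂x = 4*x
  ∂P/∂y = 1 - 6*y
  integrand = ∂Q/∂x - ∂P/∂y = 4*x + 6*y - 1.
Integrating over R: integral_0^1 integral_0^{1-x} (4*x + 6*y - 1) dy dx = 7/6.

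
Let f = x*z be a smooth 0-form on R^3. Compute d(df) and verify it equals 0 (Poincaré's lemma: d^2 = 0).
d(df) = 0

Step 1: df = sum_i (∂f/∂x_i) dx_i = (z) dx + (0) dy + (x) dz.
Step 2: Apply d again. Using the 1-form formula, the coefficient of dx ∧ dy in d(df) is ∂^2 f/∂x ∂y - ∂^2 f/∂y ∂x = (0) - (0) = 0 (equality of mixed partials for smooth f).
Similarly for dx ∧ dz and dy ∧ dz — all coefficients vanish. So d(df) = 0.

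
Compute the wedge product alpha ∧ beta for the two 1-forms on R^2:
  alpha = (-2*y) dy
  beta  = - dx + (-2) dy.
alpha ∧ beta = (-2*y) dx ∧ dy

Distribute the wedge, using dx_i ∧ dx_j = -dx_j ∧ dx_i and dx_i ∧ dx_i = 0. For each pair (i, j) with i < j, the coefficient of dx_i ∧ dx_j in alpha ∧ beta is (alpha_i * beta_j - alpha_j * beta_i). Collecting: alpha ∧ beta = (-2*y) dx ∧ dy.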